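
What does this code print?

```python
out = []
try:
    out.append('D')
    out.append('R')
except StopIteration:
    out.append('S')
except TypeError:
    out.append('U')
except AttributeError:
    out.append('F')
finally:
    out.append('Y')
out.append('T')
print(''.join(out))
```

Execution trace: 'D' (try body) → 'R' (try body, no exception) → 'Y' (finally) → 'T' (after the try/except). Output: DRYT

Answer: DRYT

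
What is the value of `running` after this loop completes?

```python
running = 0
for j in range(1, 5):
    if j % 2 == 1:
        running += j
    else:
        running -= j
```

Add odd, subtract even
`running` takes the values: 0 → 1 → -1 → 2 → -2

Answer: -2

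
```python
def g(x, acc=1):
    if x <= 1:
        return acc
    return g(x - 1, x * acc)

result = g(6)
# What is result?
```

Accumulator trace (n, acc): (6, 1) -> (5, 6) -> (4, 30) -> (3, 120) -> (2, 360) -> (1, 720) -> return 720

Answer: 720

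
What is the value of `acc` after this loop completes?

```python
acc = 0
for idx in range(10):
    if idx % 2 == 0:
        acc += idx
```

Sum of even numbers 0 to 9
`acc` takes the values: 0 → 2 → 6 → 12 → 20

Answer: 20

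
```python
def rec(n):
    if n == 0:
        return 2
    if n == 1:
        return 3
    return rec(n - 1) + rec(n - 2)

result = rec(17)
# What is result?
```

Build up from base cases: rec(0)=2, rec(1)=3, rec(2)=5, rec(3)=8, rec(4)=13, rec(5)=21, rec(6)=34, ..., rec(17)=6765

Answer: 6765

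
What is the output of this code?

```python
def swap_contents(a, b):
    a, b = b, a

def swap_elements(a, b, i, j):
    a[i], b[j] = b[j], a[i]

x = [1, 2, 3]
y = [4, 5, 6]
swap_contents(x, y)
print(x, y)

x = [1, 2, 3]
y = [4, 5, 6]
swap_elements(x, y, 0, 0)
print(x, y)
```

Key concept: parameter rebinding vs mutation.
Step by step:
`x = [1, 2, 3]` → x = [1, 2, 3]
`y = [4, 5, 6]` → y = [4, 5, 6]
`swap_contents(x, y)` → no visible change to tracked variables
`print(x, y)` → prints [1, 2, 3] [4, 5, 6]
`x = [1, 2, 3]` → x = [1, 2, 3]
`y = [4, 5, 6]` → y = [4, 5, 6]
`swap_elements(x, y, 0, 0)` → x = [4, 2, 3]; y = [1, 5, 6]
`print(x, y)` → prints [4, 2, 3] [1, 5, 6]

Answer:
[1, 2, 3] [4, 5, 6]
[4, 2, 3] [1, 5, 6]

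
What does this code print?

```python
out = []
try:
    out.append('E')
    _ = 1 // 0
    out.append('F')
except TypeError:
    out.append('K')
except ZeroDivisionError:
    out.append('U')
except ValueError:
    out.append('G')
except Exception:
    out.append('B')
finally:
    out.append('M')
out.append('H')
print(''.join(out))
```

Execution trace: 'E' (try body) → 'U' (except ZeroDivisionError) → 'M' (finally) → 'H' (after the try/except). Output: EUMH

Answer: EUMH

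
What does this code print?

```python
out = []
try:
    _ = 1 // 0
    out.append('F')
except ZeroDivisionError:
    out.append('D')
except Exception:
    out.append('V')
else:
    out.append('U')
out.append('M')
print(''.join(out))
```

Execution trace: 'D' (except ZeroDivisionError) → 'M' (after the try/except). Output: DM

Answer: DM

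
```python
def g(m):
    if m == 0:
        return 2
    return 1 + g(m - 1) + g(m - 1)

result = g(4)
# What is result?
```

g(m) = 1 + 2·g(m-1), g(0)=2. Closed form: (2+1)·2^4 - 1 = 47.

Answer: 47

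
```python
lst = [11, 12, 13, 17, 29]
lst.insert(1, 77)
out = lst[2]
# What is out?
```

Trace:
`lst = [11, 12, 13, 17, 29]` → lst = [11, 12, 13, 17, 29]
`lst.insert(1, 77)` → lst = [11, 77, 12, 13, 17, 29]
`out = lst[2]` → out = 12
So out = 12

Answer: 12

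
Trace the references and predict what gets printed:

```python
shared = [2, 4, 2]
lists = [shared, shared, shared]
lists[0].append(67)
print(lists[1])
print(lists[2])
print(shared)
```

Key concept: list of same reference.
Step by step:
`shared = [2, 4, 2]` → shared = [2, 4, 2]
`lists = [shared, shared, shared]` → lists = [[2, 4, 2], [2, 4, 2], [2, 4, 2]]
`lists[0].append(67)` → shared = [2, 4, 2, 67]; lists = [[2, 4, 2, 67], [2, 4, 2, 67], [2, 4, 2, 67]]
`print(lists[1])` → prints [2, 4, 2, 67]
`print(lists[2])` → prints [2, 4, 2, 67]
`print(shared)` → prints [2, 4, 2, 67]

Answer:
[2, 4, 2, 67]
[2, 4, 2, 67]
[2, 4, 2, 67]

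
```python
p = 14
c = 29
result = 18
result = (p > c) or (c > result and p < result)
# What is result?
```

Trace:
`p = 14` → p = 14
`c = 29` → c = 29
`result = 18` → result = 18
`result = (p > c) or (c > result and p < result)` → result = True
So result = True

Answer: True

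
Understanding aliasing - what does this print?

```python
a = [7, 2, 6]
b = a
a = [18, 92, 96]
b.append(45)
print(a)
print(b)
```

Key concept: rebinding vs mutation: a is rebound to a new list, b still points at the original.
Step by step:
`a = [7, 2, 6]` → a = [7, 2, 6]
`b = a` → b = [7, 2, 6] (same object as a)
`a = [18, 92, 96]` → a = [18, 92, 96]
`b.append(45)` → b = [7, 2, 6, 45]
`print(a)` → prints [18, 92, 96]
`print(b)` → prints [7, 2, 6, 45]

Answer:
[18, 92, 96]
[7, 2, 6, 45]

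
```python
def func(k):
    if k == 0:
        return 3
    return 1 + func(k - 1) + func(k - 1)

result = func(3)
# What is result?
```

func(k) = 1 + 2·func(k-1), func(0)=3. Closed form: (3+1)·2^3 - 1 = 31.

Answer: 31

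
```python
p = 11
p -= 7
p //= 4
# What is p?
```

Trace:
`p = 11` → p = 11
`p -= 7` → p = 4
`p //= 4` → p = 1
So p = 1

Answer: 1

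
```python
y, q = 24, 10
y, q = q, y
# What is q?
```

Trace:
`y, q = 24, 10` → y = 24; q = 10
`y, q = q, y` → y = 10; q = 24
So q = 24

Answer: 24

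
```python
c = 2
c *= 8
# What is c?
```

Trace:
`c = 2` → c = 2
`c *= 8` → c = 16
So c = 16

Answer: 16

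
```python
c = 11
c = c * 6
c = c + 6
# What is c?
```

Trace:
`c = 11` → c = 11
`c = c * 6` → c = 66
`c = c + 6` → c = 72
So c = 72

Answer: 72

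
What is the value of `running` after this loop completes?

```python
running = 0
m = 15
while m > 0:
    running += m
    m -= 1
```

Sum 15 down to 1
`running` takes the values: 0 → 15 → 29 → 42 → 54 → 65 → 75 → 84 → 92 → 99 → 105 → 110 → 114 → 117 → 119 → 120

Answer: 120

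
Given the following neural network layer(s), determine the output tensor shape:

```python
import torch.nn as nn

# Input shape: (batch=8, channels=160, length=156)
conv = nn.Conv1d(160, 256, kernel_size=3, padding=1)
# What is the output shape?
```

Input: (8, 160, 156) -> Output: (8, 256, 156)

Answer: (8, 256, 156)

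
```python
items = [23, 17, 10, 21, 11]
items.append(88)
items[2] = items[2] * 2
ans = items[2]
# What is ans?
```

Trace:
`items = [23, 17, 10, 21, 11]` → items = [23, 17, 10, 21, 11]
`items.append(88)` → items = [23, 17, 10, 21, 11, 88]
`items[2] = items[2] * 2` → items = [23, 17, 20, 21, 11, 88]
`ans = items[2]` → ans = 20
So ans = 20

Answer: 20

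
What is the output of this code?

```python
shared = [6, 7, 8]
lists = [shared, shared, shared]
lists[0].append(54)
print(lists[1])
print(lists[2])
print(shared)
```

Key concept: list of same reference.
Step by step:
`shared = [6, 7, 8]` → shared = [6, 7, 8]
`lists = [shared, shared, shared]` → lists = [[6, 7, 8], [6, 7, 8], [6, 7, 8]]
`lists[0].append(54)` → shared = [6, 7, 8, 54]; lists = [[6, 7, 8, 54], [6, 7, 8, 54], [6, 7, 8, 54]]
`print(lists[1])` → prints [6, 7, 8, 54]
`print(lists[2])` → prints [6, 7, 8, 54]
`print(shared)` → prints [6, 7, 8, 54]

Answer:
[6, 7, 8, 54]
[6, 7, 8, 54]
[6, 7, 8, 54]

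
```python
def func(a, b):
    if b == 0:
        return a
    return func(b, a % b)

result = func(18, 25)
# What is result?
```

func(18, 25) -> func(25, 18) -> func(18, 7) -> func(7, 4) -> func(4, 3) -> func(3, 1) -> func(1, 0) -> 1

Answer: 1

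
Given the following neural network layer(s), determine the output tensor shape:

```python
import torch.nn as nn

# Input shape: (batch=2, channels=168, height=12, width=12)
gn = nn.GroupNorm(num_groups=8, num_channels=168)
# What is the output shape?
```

Input: (2, 168, 12, 12) -> Output: (2, 168, 12, 12)

Answer: (2, 168, 12, 12)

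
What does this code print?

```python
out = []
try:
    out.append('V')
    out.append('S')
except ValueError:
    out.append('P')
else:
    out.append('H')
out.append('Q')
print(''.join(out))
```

Execution trace: 'V' (try body) → 'S' (try body, no exception) → 'H' (else) → 'Q' (after the try/except). Output: VSHQ

Answer: VSHQ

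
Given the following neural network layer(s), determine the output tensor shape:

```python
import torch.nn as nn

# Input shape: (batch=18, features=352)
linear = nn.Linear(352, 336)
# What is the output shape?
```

Input: (18, 352) -> Output: (18, 336)

Answer: (18, 336)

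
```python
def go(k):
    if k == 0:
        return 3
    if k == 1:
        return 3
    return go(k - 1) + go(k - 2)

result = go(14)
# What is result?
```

Build up from base cases: go(0)=3, go(1)=3, go(2)=6, go(3)=9, go(4)=15, go(5)=24, go(6)=39, ..., go(14)=1830

Answer: 1830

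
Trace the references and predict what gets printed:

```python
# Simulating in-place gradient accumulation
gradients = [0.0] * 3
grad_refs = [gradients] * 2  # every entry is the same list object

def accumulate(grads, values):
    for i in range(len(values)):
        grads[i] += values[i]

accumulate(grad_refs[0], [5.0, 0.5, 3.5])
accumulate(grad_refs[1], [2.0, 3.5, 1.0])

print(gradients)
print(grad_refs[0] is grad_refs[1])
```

Key concept: gradient accumulation aliasing.
Step by step:
`gradients = [0.0] * 3` → gradients = [0.0, 0.0, 0.0]
`grad_refs = [gradients] * 2` → grad_refs = [[0.0, 0.0, 0.0], [0.0, 0.0, 0.0]]
`accumulate(grad_refs[0], [5.0, 0.5, 3.5])` → gradients = [5.0, 0.5, 3.5]; grad_refs = [[5.0, 0.5, 3.5], [5.0, 0.5, 3.5]]
`accumulate(grad_refs[1], [2.0, 3.5, 1.0])` → gradients = [7.0, 4.0, 4.5]; grad_refs = [[7.0, 4.0, 4.5], [7.0, 4.0, 4.5]]
`print(gradients)` → prints [7.0, 4.0, 4.5]
`print(grad_refs[0] is grad_refs[1])` → prints True

Answer:
[7.0, 4.0, 4.5]
True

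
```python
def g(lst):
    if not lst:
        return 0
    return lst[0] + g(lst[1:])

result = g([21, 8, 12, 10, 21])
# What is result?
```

21 + 8 + 12 + 10 + 21 + 0 = 72

Answer: 72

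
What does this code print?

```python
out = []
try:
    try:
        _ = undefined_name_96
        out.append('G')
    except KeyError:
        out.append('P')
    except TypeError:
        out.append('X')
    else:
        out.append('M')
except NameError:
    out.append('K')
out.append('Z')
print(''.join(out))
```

Execution trace: 'K' (outer except NameError) → 'Z' (after the try/except). Output: KZ

Answer: KZ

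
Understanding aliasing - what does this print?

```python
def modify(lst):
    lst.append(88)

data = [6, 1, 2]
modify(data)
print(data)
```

Key concept: function modifies passed list.
Step by step:
`data = [6, 1, 2]` → data = [6, 1, 2]
`modify(data)` → data = [6, 1, 2, 88]
`print(data)` → prints [6, 1, 2, 88]

Answer: [6, 1, 2, 88]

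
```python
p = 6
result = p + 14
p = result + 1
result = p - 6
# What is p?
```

Trace:
`p = 6` → p = 6
`result = p + 14` → result = 20
`p = result + 1` → p = 21
`result = p - 6` → result = 15
So p = 21

Answer: 21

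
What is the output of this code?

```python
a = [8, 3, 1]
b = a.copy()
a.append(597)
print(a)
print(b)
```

Key concept: list.copy() creates independent copy.
Step by step:
`a = [8, 3, 1]` → a = [8, 3, 1]
`b = a.copy()` → b = [8, 3, 1]
`a.append(597)` → a = [8, 3, 1, 597]
`print(a)` → prints [8, 3, 1, 597]
`print(b)` → prints [8, 3, 1]

Answer:
[8, 3, 1, 597]
[8, 3, 1]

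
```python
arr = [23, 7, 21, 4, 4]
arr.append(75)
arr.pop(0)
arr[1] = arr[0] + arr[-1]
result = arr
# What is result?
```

Trace:
`arr = [23, 7, 21, 4, 4]` → arr = [23, 7, 21, 4, 4]
`arr.append(75)` → arr = [23, 7, 21, 4, 4, 75]
`arr.pop(0)` → arr = [7, 21, 4, 4, 75]
`arr[1] = arr[0] + arr[-1]` → arr = [7, 82, 4, 4, 75]
`result = arr` → result = [7, 82, 4, 4, 75]
So result = [7, 82, 4, 4, 75]

Answer: [7, 82, 4, 4, 75]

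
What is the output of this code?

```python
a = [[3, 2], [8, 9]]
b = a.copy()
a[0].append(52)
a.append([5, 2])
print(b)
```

Key concept: shallow copy with nested lists.
Step by step:
`a = [[3, 2], [8, 9]]` → a = [[3, 2], [8, 9]]
`b = a.copy()` → b = [[3, 2], [8, 9]]
`a[0].append(52)` → a = [[3, 2, 52], [8, 9]]; b = [[3, 2, 52], [8, 9]]
`a.append([5, 2])` → a = [[3, 2, 52], [8, 9], [5, 2]]
`print(b)` → prints [[3, 2, 52], [8, 9]]

Answer: [[3, 2, 52], [8, 9]]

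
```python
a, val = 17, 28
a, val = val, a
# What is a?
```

Trace:
`a, val = 17, 28` → a = 17; val = 28
`a, val = val, a` → a = 28; val = 17
So a = 28

Answer: 28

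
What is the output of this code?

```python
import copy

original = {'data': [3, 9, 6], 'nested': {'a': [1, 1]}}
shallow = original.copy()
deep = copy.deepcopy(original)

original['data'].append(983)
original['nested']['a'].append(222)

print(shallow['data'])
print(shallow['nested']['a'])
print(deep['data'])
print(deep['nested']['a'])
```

Key concept: comparing shallow vs deep copy.
Step by step:
`original = {'data': [3, 9, 6], 'nested': {'a': [1, 1]}}` → original = {'data': [3, 9, 6], 'nested': {'a': [1, 1]}}
`shallow = original.copy()` → shallow = {'data': [3, 9, 6], 'nested': {'a': [1, 1]}}
`deep = copy.deepcopy(original)` → deep = {'data': [3, 9, 6], 'nested': {'a': [1, 1]}}
`original['data'].append(983)` → original = {'data': [3, 9, 6, 983], 'nested': {'a': [1, 1]}}; shallow = {'data': [3, 9, 6, 983], 'nested': {'a': [1, 1]}}
`original['nested']['a'].append(222)` → original = {'data': [3, 9, 6, 983], 'nested': {'a': [1, 1, 222]}}; shallow = {'data': [3, 9, 6, 983], 'nested': {'a': [1, 1, 222]}}
`print(shallow['data'])` → prints [3, 9, 6, 983]
`print(shallow['nested']['a'])` → prints [1, 1, 222]
`print(deep['data'])` → prints [3, 9, 6]
`print(deep['nested']['a'])` → prints [1, 1]

Answer:
[3, 9, 6, 983]
[1, 1, 222]
[3, 9, 6]
[1, 1]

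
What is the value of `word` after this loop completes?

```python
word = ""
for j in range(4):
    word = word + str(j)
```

Concatenate digits 0 to 3
`word` takes the values: "" → "0" → "01" → "012" → "0123"

Answer: "0123"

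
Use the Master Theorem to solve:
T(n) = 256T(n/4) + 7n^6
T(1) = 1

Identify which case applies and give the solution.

a=256, b=4, f(n)=7n^6. log_4(256) = 4. Since c=6 > 4 and the regularity condition holds (256(n/4)^6 = (256/4^6)n^6 with 256/4^6 < 1), Case 3 applies: T(n) = Θ(f(n)) = O(n^6).

Answer: O(n^6) - Case 3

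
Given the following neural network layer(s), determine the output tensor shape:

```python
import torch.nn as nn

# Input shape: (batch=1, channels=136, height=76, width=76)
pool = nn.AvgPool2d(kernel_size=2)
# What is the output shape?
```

Input: (1, 136, 76, 76) -> Output: (1, 136, 38, 38)

Answer: (1, 136, 38, 38)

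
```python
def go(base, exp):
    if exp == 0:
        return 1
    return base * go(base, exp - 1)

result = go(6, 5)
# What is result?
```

go(6, 5) = 6 * 6 * 6 * 6 * 6 = 7776

Answer: 7776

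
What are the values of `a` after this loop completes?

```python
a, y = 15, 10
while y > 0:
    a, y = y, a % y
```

GCD of 15 and 10
`a` takes the values: 15 → 10 → 5

Answer: 5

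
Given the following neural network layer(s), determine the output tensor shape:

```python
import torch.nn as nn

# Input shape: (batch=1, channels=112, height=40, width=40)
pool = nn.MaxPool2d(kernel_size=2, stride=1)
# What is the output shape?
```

Input: (1, 112, 40, 40) -> Output: (1, 112, 39, 39)

Answer: (1, 112, 39, 39)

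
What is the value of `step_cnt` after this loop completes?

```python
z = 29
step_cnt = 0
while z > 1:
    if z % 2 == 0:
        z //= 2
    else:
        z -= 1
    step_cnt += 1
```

Steps to reduce 29 to 1
`step_cnt` takes the values: 0 → 1 → 2 → 3 → 4 → 5 → 6 → 7

Answer: 7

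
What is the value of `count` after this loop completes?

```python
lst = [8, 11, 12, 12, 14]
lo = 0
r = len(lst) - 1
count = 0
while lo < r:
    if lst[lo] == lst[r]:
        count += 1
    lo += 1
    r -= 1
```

Count matching pairs from ends
`count` takes the values: 0

Answer: 0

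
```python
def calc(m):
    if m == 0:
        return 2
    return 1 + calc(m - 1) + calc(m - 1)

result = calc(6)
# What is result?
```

calc(m) = 1 + 2·calc(m-1), calc(0)=2. Closed form: (2+1)·2^6 - 1 = 191.

Answer: 191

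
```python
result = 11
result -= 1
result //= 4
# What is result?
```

Trace:
`result = 11` → result = 11
`result -= 1` → result = 10
`result //= 4` → result = 2
So result = 2

Answer: 2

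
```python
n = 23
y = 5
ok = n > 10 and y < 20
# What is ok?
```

Trace:
`n = 23` → n = 23
`y = 5` → y = 5
`ok = n > 10 and y < 20` → ok = True
So ok = True

Answer: True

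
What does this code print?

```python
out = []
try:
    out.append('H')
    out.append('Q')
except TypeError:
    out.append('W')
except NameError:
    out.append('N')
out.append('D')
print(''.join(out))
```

Execution trace: 'H' (try body) → 'Q' (try body, no exception) → 'D' (after the try/except). Output: HQD

Answer: HQD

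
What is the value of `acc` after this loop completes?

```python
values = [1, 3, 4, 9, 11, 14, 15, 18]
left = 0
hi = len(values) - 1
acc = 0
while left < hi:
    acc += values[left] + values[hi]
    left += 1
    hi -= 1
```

Sum of pairs from ends
`acc` takes the values: 0 → 19 → 37 → 55 → 75

Answer: 75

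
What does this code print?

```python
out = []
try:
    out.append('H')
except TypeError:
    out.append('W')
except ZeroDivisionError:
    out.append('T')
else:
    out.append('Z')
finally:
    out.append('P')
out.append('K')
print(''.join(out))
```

Execution trace: 'H' (try body, no exception) → 'Z' (else) → 'P' (finally) → 'K' (after the try/except). Output: HZPK

Answer: HZPK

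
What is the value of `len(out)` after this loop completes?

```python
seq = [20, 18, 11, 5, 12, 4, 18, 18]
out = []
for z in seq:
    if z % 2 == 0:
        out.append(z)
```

Count even numbers in [20, 18, 11, 5, 12, 4, 18, 18]
`out` takes the values: [] → [20] → [20, 18] → [20, 18, 12] → [20, 18, 12, 4] → [20, 18, 12, 4, 18] → [20, 18, 12, 4, 18, 18]
So `len(out)` = 6

Answer: 6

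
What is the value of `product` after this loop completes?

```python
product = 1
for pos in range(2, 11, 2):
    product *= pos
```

Product of even numbers 2 to 10
`product` takes the values: 1 → 2 → 8 → 48 → 384 → 3840

Answer: 3840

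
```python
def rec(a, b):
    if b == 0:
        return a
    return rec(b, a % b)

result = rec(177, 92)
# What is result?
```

rec(177, 92) -> rec(92, 85) -> rec(85, 7) -> rec(7, 1) -> rec(1, 0) -> 1

Answer: 1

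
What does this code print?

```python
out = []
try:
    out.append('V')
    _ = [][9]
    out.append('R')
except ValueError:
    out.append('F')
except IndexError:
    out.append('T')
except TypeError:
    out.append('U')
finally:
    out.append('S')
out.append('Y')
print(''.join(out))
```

Execution trace: 'V' (try body) → 'T' (except IndexError) → 'S' (finally) → 'Y' (after the try/except). Output: VTSY

Answer: VTSY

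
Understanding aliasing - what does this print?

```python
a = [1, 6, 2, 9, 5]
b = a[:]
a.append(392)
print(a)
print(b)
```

Key concept: slice [:] creates copy.
Step by step:
`a = [1, 6, 2, 9, 5]` → a = [1, 6, 2, 9, 5]
`b = a[:]` → b = [1, 6, 2, 9, 5]
`a.append(392)` → a = [1, 6, 2, 9, 5, 392]
`print(a)` → prints [1, 6, 2, 9, 5, 392]
`print(b)` → prints [1, 6, 2, 9, 5]

Answer:
[1, 6, 2, 9, 5, 392]
[1, 6, 2, 9, 5]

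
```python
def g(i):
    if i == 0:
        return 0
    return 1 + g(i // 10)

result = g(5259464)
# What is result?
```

Count of digits of 5259464: 7

Answer: 7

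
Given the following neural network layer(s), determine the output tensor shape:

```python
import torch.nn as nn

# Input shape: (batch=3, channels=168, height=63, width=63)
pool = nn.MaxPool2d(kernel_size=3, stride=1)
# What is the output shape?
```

Input: (3, 168, 63, 63) -> Output: (3, 168, 61, 61)

Answer: (3, 168, 61, 61)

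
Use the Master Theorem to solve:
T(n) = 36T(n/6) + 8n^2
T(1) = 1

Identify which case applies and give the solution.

a=36, b=6, f(n)=8n^2. log_6(36) = 2. Since c=2 = 2, Case 2 applies: T(n) = Θ(n^log_b(a) · log n) = O(n^2 log n).

Answer: O(n^2 log n) - Case 2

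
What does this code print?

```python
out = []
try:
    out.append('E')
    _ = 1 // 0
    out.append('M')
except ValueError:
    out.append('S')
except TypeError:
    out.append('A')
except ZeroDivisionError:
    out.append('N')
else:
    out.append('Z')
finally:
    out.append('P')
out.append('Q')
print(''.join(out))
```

Execution trace: 'E' (try body) → 'N' (except ZeroDivisionError) → 'P' (finally) → 'Q' (after the try/except). Output: ENPQ

Answer: ENPQ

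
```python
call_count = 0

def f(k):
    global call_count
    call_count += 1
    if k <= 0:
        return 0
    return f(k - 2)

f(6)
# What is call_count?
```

Linear recursion stepping by 2: 4 calls from k=6 down to ≤0.

Answer: 4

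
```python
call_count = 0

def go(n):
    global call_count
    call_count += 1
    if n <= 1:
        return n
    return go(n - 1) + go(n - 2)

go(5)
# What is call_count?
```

Calls(n) = 1 + Calls(n-1) + Calls(n-2); Calls(0)=Calls(1)=1. For n=5 this gives 15.

Answer: 15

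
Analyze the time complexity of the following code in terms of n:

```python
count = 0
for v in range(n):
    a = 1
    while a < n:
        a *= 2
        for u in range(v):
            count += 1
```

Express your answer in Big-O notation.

Each loop level contributes: n × log n × n. Multiplying the contributions gives O(n^2 log n).

Answer: O(n^2 log n)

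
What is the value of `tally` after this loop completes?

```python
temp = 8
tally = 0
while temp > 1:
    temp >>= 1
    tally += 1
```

Count right shifts until 1
`tally` takes the values: 0 → 1 → 2 → 3

Answer: 3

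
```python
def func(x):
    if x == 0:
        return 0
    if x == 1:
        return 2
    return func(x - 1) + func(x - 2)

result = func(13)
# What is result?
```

Build up from base cases: func(0)=0, func(1)=2, func(2)=2, func(3)=4, func(4)=6, func(5)=10, func(6)=16, ..., func(13)=466

Answer: 466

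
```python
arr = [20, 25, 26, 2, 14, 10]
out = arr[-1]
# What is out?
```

Trace:
`arr = [20, 25, 26, 2, 14, 10]` → arr = [20, 25, 26, 2, 14, 10]
`out = arr[-1]` → out = 10
So out = 10

Answer: 10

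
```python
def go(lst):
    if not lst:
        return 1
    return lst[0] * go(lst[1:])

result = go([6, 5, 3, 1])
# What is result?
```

Product over [6, 5, 3, 1] = 6 * 5 * 3 * 1 = 90

Answer: 90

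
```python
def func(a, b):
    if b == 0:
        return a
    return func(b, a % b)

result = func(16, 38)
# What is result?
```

func(16, 38) -> func(38, 16) -> func(16, 6) -> func(6, 4) -> func(4, 2) -> func(2, 0) -> 2

Answer: 2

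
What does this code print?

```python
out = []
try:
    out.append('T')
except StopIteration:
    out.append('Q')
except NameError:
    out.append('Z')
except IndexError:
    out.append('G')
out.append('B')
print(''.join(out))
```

Execution trace: 'T' (try body, no exception) → 'B' (after the try/except). Output: TB

Answer: TB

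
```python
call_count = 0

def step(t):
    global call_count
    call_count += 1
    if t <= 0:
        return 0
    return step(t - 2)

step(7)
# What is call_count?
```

Linear recursion stepping by 2: 5 calls from t=7 down to ≤0.

Answer: 5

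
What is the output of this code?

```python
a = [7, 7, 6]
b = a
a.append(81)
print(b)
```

Key concept: basic list aliasing.
Step by step:
`a = [7, 7, 6]` → a = [7, 7, 6]
`b = a` → b = [7, 7, 6] (same object as a)
`a.append(81)` → a = [7, 7, 6, 81] (same object as b); b = [7, 7, 6, 81] (same object as a)
`print(b)` → prints [7, 7, 6, 81]

Answer: [7, 7, 6, 81]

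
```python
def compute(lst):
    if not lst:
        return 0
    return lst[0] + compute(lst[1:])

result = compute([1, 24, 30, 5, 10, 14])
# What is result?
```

1 + 24 + 30 + 5 + 10 + 14 + 0 = 84

Answer: 84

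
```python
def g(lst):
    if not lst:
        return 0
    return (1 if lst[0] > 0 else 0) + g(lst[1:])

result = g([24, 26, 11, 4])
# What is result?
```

Count of positive elements in [24, 26, 11, 4] = 4

Answer: 4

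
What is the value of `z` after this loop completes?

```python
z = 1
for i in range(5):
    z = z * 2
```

Multiply by 2, 5 times: 1 * 2^5 = 32
`z` takes the values: 1 → 2 → 4 → 8 → 16 → 32

Answer: 32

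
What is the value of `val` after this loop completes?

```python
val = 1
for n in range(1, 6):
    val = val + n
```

Start at 1, add 1 through 5
`val` takes the values: 1 → 2 → 4 → 7 → 11 → 16

Answer: 16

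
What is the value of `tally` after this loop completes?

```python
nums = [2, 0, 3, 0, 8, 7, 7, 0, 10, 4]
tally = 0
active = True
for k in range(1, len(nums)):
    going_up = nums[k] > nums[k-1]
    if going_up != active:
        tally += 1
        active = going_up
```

Count direction changes in [2, 0, 3, 0, 8, 7, 7, 0, 10, 4]
`tally` takes the values: 0 → 1 → 2 → 3 → 4 → 5 → 6 → 7

Answer: 7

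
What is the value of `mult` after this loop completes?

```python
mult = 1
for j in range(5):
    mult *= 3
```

3^5 = 243
`mult` takes the values: 1 → 3 → 9 → 27 → 81 → 243

Answer: 243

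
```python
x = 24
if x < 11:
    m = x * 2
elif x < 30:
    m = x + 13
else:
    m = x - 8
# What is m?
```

Trace:
`x = 24` → x = 24
`if x < 11: ...` → x < 11 is False, x < 30 is True → m = 37
So m = 37

Answer: 37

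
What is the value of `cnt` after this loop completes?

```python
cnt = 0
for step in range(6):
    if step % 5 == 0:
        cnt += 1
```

Count numbers divisible by 5 in range(6)
`cnt` takes the values: 0 → 1 → 2

Answer: 2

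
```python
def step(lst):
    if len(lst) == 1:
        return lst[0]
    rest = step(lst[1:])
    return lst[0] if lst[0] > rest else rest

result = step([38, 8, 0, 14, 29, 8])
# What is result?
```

Recursive max over [38, 8, 0, 14, 29, 8] = 38

Answer: 38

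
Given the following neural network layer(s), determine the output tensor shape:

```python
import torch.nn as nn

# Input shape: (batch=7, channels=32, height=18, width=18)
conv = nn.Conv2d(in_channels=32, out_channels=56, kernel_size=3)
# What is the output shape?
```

Input: (7, 32, 18, 18) -> Output: (7, 56, 16, 16)

Answer: (7, 56, 16, 16)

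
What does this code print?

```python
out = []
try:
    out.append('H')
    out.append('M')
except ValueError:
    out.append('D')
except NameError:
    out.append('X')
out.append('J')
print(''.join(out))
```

Execution trace: 'H' (try body) → 'M' (try body, no exception) → 'J' (after the try/except). Output: HMJ

Answer: HMJ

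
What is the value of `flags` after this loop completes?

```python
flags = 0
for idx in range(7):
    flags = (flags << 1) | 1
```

Build 7 consecutive 1-bits: 0b1111111
`flags` takes the values: 0 → 1 → 3 → 7 → 15 → 31 → 63 → 127

Answer: 127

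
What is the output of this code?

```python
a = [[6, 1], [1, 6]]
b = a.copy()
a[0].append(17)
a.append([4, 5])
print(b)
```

Key concept: shallow copy with nested lists.
Step by step:
`a = [[6, 1], [1, 6]]` → a = [[6, 1], [1, 6]]
`b = a.copy()` → b = [[6, 1], [1, 6]]
`a[0].append(17)` → a = [[6, 1, 17], [1, 6]]; b = [[6, 1, 17], [1, 6]]
`a.append([4, 5])` → a = [[6, 1, 17], [1, 6], [4, 5]]
`print(b)` → prints [[6, 1, 17], [1, 6]]

Answer: [[6, 1, 17], [1, 6]]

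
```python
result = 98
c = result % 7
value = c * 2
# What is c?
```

Trace:
`result = 98` → result = 98
`c = result % 7` → c = 0
`value = c * 2` → value = 0
So c = 0

Answer: 0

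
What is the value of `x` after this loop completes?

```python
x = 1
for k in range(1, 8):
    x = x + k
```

Start at 1, add 1 through 7
`x` takes the values: 1 → 2 → 4 → 7 → 11 → 16 → 22 → 29

Answer: 29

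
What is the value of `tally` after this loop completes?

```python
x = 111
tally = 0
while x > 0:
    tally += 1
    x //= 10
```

Count digits by repeated division by 10
`tally` takes the values: 0 → 1 → 2 → 3

Answer: 3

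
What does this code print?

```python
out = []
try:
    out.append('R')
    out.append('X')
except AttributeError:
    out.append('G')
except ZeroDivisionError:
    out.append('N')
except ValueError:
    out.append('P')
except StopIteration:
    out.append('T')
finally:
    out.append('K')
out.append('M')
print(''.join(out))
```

Execution trace: 'R' (try body) → 'X' (try body, no exception) → 'K' (finally) → 'M' (after the try/except). Output: RXKM

Answer: RXKM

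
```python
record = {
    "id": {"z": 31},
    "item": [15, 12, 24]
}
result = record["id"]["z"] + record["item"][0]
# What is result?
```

Trace:
`record = { ...` → record = {'id': {'z': 31}, 'item': [15, 12, 24]}
`result = record["id"]["z"] + record["item"][0]` → result = 46
So result = 46

Answer: 46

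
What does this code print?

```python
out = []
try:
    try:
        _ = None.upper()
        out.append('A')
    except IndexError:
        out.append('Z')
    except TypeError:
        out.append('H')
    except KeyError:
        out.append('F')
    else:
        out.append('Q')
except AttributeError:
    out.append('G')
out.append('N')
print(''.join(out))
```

Execution trace: 'G' (outer except AttributeError) → 'N' (after the try/except). Output: GN

Answer: GN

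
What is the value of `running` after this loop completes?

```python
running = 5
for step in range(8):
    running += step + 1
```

Start at 5, add 1 to 8 = 41
`running` takes the values: 5 → 6 → 8 → 11 → 15 → 20 → 26 → 33 → 41

Answer: 41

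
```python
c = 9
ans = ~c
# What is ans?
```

Trace:
`c = 9` → c = 9
`ans = ~c` → ans = -10
So ans = -10

Answer: -10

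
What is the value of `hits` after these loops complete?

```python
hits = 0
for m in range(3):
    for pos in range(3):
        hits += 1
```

3 * 3 = 9
`hits` takes the values: 0 → 1 → 2 → 3 → 4 → 5 → 6 → 7 → 8 → 9

Answer: 9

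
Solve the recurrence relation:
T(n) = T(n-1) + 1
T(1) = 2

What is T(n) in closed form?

Unrolling: T(n) = T(1) + 1·(n-1) = 2 + 1(n-1) = n + 1.

Answer: T(n) = n + 1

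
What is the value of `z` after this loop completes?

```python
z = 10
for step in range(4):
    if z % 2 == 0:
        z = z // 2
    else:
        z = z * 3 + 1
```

Collatz-style transformation from 10
`z` takes the values: 10 → 5 → 16 → 8 → 4

Answer: 4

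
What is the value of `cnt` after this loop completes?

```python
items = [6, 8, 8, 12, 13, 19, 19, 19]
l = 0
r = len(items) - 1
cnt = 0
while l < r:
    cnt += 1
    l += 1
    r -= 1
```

Iterations until pointers meet (list length 8)
`cnt` takes the values: 0 → 1 → 2 → 3 → 4

Answer: 4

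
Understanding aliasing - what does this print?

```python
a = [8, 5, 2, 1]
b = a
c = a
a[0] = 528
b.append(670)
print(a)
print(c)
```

Key concept: multiple aliases.
Step by step:
`a = [8, 5, 2, 1]` → a = [8, 5, 2, 1]
`b = a` → b = [8, 5, 2, 1] (same object as a)
`c = a` → c = [8, 5, 2, 1] (same object as a, b)
`a[0] = 528` → a = [528, 5, 2, 1] (same object as b, c); b = [528, 5, 2, 1] (same object as a, c); c = [528, 5, 2, 1] (same object as a, b)
`b.append(670)` → a = [528, 5, 2, 1, 670] (same object as b, c); b = [528, 5, 2, 1, 670] (same object as a, c); c = [528, 5, 2, 1, 670] (same object as a, b)
`print(a)` → prints [528, 5, 2, 1, 670]
`print(c)` → prints [528, 5, 2, 1, 670]

Answer:
[528, 5, 2, 1, 670]
[528, 5, 2, 1, 670]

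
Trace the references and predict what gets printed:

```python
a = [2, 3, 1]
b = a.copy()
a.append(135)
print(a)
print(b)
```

Key concept: list.copy() creates independent copy.
Step by step:
`a = [2, 3, 1]` → a = [2, 3, 1]
`b = a.copy()` → b = [2, 3, 1]
`a.append(135)` → a = [2, 3, 1, 135]
`print(a)` → prints [2, 3, 1, 135]
`print(b)` → prints [2, 3, 1]

Answer:
[2, 3, 1, 135]
[2, 3, 1]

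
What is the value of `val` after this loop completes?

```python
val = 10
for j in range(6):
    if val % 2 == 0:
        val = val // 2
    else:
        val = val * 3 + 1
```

Collatz-style transformation from 10
`val` takes the values: 10 → 5 → 16 → 8 → 4 → 2 → 1

Answer: 1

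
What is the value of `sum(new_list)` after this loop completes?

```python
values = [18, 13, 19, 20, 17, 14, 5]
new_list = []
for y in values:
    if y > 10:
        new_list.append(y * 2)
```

Sum of doubled values > 10
`new_list` takes the values: [] → [36] → [36, 26] → [36, 26, 38] → [36, 26, 38, 40] → [36, 26, 38, 40, 34] → [36, 26, 38, 40, 34, 28]
So `sum(new_list)` = 202

Answer: 202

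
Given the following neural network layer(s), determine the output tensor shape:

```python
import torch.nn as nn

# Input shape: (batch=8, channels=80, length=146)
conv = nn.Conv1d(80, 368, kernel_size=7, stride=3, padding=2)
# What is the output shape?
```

Input: (8, 80, 146) -> Output: (8, 368, 48)

Answer: (8, 368, 48)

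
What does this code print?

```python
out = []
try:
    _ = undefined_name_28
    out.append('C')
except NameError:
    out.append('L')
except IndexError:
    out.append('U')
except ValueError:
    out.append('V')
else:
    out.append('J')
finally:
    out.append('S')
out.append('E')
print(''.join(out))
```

Execution trace: 'L' (except NameError) → 'S' (finally) → 'E' (after the try/except). Output: LSE

Answer: LSE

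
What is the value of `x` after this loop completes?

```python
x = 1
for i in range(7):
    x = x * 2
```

Multiply by 2, 7 times: 1 * 2^7 = 128
`x` takes the values: 1 → 2 → 4 → 8 → 16 → 32 → 64 → 128

Answer: 128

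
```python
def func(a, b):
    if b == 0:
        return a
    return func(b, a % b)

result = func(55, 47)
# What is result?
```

func(55, 47) -> func(47, 8) -> func(8, 7) -> func(7, 1) -> func(1, 0) -> 1

Answer: 1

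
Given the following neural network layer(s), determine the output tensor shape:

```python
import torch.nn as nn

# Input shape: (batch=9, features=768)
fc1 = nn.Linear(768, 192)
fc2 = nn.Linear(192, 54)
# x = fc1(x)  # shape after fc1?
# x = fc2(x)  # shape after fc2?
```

Input: (9, 768) -> after fc1: (9, 192) -> Output: (9, 54)

Answer: (9, 54)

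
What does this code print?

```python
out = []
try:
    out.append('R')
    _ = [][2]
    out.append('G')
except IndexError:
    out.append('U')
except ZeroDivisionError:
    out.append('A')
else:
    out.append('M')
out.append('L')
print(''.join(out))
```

Execution trace: 'R' (try body) → 'U' (except IndexError) → 'L' (after the try/except). Output: RUL

Answer: RUL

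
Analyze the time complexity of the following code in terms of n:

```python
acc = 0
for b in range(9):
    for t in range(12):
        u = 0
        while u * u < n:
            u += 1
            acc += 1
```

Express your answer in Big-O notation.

Each loop level contributes: 1 × 1 × √n. Multiplying the contributions gives O(√n).

Answer: O(√n)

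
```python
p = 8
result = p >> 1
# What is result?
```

Trace:
`p = 8` → p = 8
`result = p >> 1` → result = 4
So result = 4

Answer: 4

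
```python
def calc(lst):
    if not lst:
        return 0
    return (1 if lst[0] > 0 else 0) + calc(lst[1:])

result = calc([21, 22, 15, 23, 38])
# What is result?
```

Count of positive elements in [21, 22, 15, 23, 38] = 5

Answer: 5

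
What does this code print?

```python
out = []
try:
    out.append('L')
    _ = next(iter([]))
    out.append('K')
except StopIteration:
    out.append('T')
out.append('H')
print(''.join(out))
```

Execution trace: 'L' (try body) → 'T' (except StopIteration) → 'H' (after the try/except). Output: LTH

Answer: LTH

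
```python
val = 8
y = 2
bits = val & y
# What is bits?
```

Trace:
`val = 8` → val = 8
`y = 2` → y = 2
`bits = val & y` → bits = 0
So bits = 0

Answer: 0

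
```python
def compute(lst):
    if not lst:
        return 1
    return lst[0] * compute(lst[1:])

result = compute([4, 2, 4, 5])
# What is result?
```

Product over [4, 2, 4, 5] = 4 * 2 * 4 * 5 = 160

Answer: 160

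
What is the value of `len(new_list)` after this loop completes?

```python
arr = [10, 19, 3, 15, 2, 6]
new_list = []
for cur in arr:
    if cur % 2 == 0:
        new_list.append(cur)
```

Count even numbers in [10, 19, 3, 15, 2, 6]
`new_list` takes the values: [] → [10] → [10, 2] → [10, 2, 6]
So `len(new_list)` = 3

Answer: 3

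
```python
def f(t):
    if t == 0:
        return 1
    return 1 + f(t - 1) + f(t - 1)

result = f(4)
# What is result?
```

f(t) = 1 + 2·f(t-1), f(0)=1. Closed form: (1+1)·2^4 - 1 = 31.

Answer: 31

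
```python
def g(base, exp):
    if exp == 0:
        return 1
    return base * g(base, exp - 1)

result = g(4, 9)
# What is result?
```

g(4, 9) = 4 * 4 * 4 * 4 * 4 * 4 * 4 * 4 * 4 = 262144

Answer: 262144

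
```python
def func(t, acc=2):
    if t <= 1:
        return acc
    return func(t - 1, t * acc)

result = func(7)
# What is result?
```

Accumulator trace (n, acc): (7, 2) -> (6, 14) -> (5, 84) -> (4, 420) -> (3, 1680) -> (2, 5040) -> (1, 10080) -> return 10080

Answer: 10080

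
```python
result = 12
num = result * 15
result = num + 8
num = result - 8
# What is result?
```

Trace:
`result = 12` → result = 12
`num = result * 15` → num = 180
`result = num + 8` → result = 188
`num = result - 8` → num = 180
So result = 188

Answer: 188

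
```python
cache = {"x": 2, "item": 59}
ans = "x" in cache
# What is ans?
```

Trace:
`cache = {"x": 2, "item": 59}` → cache = {'x': 2, 'item': 59}
`ans = "x" in cache` → ans = True
So ans = True

Answer: True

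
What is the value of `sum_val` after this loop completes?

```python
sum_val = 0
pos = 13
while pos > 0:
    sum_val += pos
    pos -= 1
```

Sum 13 down to 1
`sum_val` takes the values: 0 → 13 → 25 → 36 → 46 → 55 → 63 → 70 → 76 → 81 → 85 → 88 → 90 → 91

Answer: 91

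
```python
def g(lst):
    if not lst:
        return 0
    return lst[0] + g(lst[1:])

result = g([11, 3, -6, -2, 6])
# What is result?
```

11 + 3 + (-6) + (-2) + 6 + 0 = 12

Answer: 12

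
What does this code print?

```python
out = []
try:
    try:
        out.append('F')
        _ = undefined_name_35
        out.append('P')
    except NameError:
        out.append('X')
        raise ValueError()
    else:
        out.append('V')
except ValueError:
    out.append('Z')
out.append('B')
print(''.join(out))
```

Execution trace: 'F' (inner try body) → 'X' (inner except NameError) → 'Z' (outer except ValueError) → 'B' (after the try/except). Output: FXZB

Answer: FXZB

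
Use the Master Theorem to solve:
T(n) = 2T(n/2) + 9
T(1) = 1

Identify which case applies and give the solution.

a=2, b=2, f(n)=9. log_2(2) = 1. Since c=0 < 1, Case 1 applies: T(n) = Θ(n^log_b(a)) = O(n).

Answer: O(n) - Case 1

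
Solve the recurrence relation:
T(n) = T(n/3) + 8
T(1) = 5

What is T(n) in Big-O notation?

Each step divides n by 3 and adds 8. After log_3(n) steps we reach T(1)=5. So T(n) = 8·log_3(n) + 5 = O(log n).

Answer: O(log n)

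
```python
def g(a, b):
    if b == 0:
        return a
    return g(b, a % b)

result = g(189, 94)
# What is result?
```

g(189, 94) -> g(94, 1) -> g(1, 0) -> 1

Answer: 1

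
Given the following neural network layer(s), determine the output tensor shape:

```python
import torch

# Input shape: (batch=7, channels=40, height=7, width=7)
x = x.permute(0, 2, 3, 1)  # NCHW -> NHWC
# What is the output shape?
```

Input: (7, 40, 7, 7) -> Output: (7, 7, 7, 40)

Answer: (7, 7, 7, 40)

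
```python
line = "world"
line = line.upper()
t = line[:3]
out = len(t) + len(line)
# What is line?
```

Trace:
`line = "world"` → line = 'world'
`line = line.upper()` → line = 'WORLD'
`t = line[:3]` → t = 'WOR'
`out = len(t) + len(line)` → out = 8
So line = 'WORLD'

Answer: 'WORLD'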